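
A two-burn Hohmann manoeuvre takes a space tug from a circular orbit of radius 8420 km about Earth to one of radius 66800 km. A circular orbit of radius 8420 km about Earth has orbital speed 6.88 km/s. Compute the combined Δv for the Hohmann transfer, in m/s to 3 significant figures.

From the circular-orbit relation v² = μ/r at r = 8420 km: μ = v²r = (6.88)² × 8420 = 3.98556×10^5 km³/s².
Transfer-ellipse semi-major axis a_t = (r₁ + r₂)/2 = (8420 + 66800)/2 = 37610 km.
At r₁ the circular-orbit speed is v₁ = √(μ/r₁) = 6.880 km/s.
On the transfer ellipse at r₁, v² = μ(2/r − 1/a) gives v_p = √[μ(2/r₁ − 1/a_t)] = 9.169 km/s.
First burn Δv₁ = |v_p − v₁| = 2.289 km/s.
Circular speed at r₂: v₂ = √(μ/r₂) = 2.443 km/s.
Transfer-orbit speed at r₂: v_a = √[μ(2/r₂ − 1/a_t)] = 1.156 km/s.
Second burn Δv₂ = |v₂ − v_a| = 1.287 km/s.
Total Δv = Δv₁ + Δv₂ = 3.576 km/s.

Δv = 3580 m/s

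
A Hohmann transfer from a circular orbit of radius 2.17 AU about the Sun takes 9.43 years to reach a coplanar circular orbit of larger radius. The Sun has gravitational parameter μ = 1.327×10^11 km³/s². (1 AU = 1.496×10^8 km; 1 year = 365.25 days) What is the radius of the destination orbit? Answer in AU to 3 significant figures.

r₂ = 12.0 AU

In km: r₁ = 2.17 × 1.496×10^8 = 3.24632×10^8 km.
Transfer time t = 9.43 years × 365.25 × 86400 s = 2.97588168×10^8 s, and t = π√(a_t³/μ).
So a_t = (μ t²/π²)^(1/3) = (1.327×10^11 × (2.97588168×10^8)² / π²)^(1/3) = 1.0599×10^9 km.
Since a_t = (r₁ + r₂)/2, r₂ = 2a_t − r₁ = 2×1.0599×10^9 − 3.24632×10^8 = 1.795168×10^9 km.
In AU: r₂ = 1.795168×10^9 / 1.496×10^8 = 12.0 AU.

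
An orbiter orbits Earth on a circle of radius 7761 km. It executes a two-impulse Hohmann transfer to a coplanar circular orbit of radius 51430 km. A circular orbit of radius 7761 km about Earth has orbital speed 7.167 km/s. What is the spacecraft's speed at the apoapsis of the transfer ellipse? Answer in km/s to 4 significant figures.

v = 1.426 km/s

From the circular-orbit relation v² = μ/r at r = 7761 km: μ = v²r = (7.167)² × 7761 = 3.98651×10^5 km³/s².
Transfer-ellipse semi-major axis a_t = (r₁ + r₂)/2 = (7761 + 51430)/2 = 29595.5 km.
The apoapsis of the transfer ellipse is at r = 51430 km.
Applying v² = μ(2/r − 1/a_t): v = 1.426 km/s.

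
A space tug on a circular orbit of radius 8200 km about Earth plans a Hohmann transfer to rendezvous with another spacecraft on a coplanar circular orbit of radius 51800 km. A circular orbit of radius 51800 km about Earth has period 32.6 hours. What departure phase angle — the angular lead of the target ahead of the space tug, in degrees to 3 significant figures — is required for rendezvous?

φ = 101°

From Kepler's third law T² = 4π²r³/μ at r = 51800 km, T = 32.6 hours = 32.6 × 3600 s = 1.1736×10^5 s: μ = 4π²r³/T² = 3.98390×10^5 km³/s².
The Hohmann ellipse has a_t = (r₁ + r₂)/2 = 30000 km.
Transfer time t = π√(a_t³/μ) = 25862.9 s.
The target's mean motion on its circular orbit is ω₂ = √(μ/r₂³) = 5.35377×10^-5 rad/s.
Angle swept by the target during transfer: ω₂·t = 1.3846 rad = 79.33°.
The space tug traverses 180° on the transfer ellipse, so the target must lead by 180° − 79.33° = 101°.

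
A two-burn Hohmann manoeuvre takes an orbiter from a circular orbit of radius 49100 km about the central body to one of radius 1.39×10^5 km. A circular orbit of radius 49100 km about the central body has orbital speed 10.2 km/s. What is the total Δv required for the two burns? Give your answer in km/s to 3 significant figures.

From the circular-orbit relation v² = μ/r at r = 49100 km: μ = v²r = (10.2)² × 49100 = 5.10836×10^6 km³/s².
The Hohmann ellipse has a_t = (r₁ + r₂)/2 = 94050 km.
Circular speed at r₁: v₁ = √(μ/r₁) = √(5.10836×10^6/49100) = 10.20 km/s.
On the transfer ellipse at r₁, v² = μ(2/r − 1/a) gives v_p = √[μ(2/r₁ − 1/a_t)] = 12.40 km/s.
First burn Δv₁ = |v_p − v₁| = 2.200 km/s.
At r₂, v₂ = √(μ/r₂) = 6.062 km/s.
Transfer-orbit speed at r₂: v_a = √[μ(2/r₂ − 1/a_t)] = 4.380 km/s.
Second burn Δv₂ = |v₂ − v_a| = 1.682 km/s.
Δv = Δv₁ + Δv₂ = 2.200 + 1.682 = 3.882 km/s.

Δv = 3.88 km/s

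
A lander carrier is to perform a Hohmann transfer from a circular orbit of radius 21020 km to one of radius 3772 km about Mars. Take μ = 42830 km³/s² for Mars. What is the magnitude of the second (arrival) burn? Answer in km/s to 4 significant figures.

The Hohmann ellipse has a_t = (r₁ + r₂)/2 = 12396 km.
Circular speed at r = 3772 km: v_c = √(μ/r) = 3.370 km/s.
Transfer-orbit speed at the same r (vis-viva, a = a_t): v_t = √[μ(2/r − 1/a_t)] = 4.388 km/s.
Δv₂ = |v_t − v_c| = |4.388 − 3.370| = 1.018 km/s.

Δv₂ = 1.018 km/s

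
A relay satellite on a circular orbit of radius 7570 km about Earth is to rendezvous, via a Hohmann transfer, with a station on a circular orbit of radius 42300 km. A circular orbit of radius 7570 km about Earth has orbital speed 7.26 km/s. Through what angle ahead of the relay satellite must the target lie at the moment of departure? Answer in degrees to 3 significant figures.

From the circular-orbit relation v² = μ/r at r = 7570 km: μ = v²r = (7.26)² × 7570 = 3.98997×10^5 km³/s².
Semi-major axis of the transfer orbit: a_t = (7570 + 42300)/2 = 24935 km.
Transfer time t = π√(a_t³/μ) = 19580 s.
Target angular speed ω₂ = √(μ/r₂³) = 7.261×10^-5 rad/s.
Angle swept by the target during transfer: ω₂·t = 1.422 rad = 81.47°.
The relay satellite traverses 180° on the transfer ellipse, so the target must lead by 180° − 81.47° = 98.5°.

φ = 98.5°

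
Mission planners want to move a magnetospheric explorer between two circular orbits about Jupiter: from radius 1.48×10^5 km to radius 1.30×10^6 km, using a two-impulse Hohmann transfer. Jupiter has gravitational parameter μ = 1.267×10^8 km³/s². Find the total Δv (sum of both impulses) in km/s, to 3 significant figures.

Transfer-ellipse semi-major axis a_t = (r₁ + r₂)/2 = (1.480×10^5 + 1.300×10^6)/2 = 7.240×10^5 km.
At r₁ the circular-orbit speed is v₁ = √(μ/r₁) = 29.259 km/s.
On the transfer ellipse at r₁, v² = μ(2/r − 1/a) gives v_p = √[μ(2/r₁ − 1/a_t)] = 39.207 km/s.
First burn Δv₁ = |v_p − v₁| = 9.948 km/s.
Circular speed at r₂: v₂ = √(μ/r₂) = 9.8723 km/s.
Transfer-orbit speed at r₂: v_a = √[μ(2/r₂ − 1/a_t)] = 4.4635 km/s.
Second burn Δv₂ = |v₂ − v_a| = 5.409 km/s.
Δv = Δv₁ + Δv₂ = 9.948 + 5.409 = 15.36 km/s.

Δv = 15.4 km/s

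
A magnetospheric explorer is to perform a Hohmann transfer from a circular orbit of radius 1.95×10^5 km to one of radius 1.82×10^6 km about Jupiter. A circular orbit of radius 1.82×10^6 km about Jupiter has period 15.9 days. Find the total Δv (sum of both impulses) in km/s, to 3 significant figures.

From Kepler's third law T² = 4π²r³/μ at r = 1.82×10^6 km, T = 15.9 days = 15.9 × 86400 s = 1.37376×10^6 s: μ = 4π²r³/T² = 1.26111×10^8 km³/s².
Transfer-ellipse semi-major axis a_t = (r₁ + r₂)/2 = (1.950×10^5 + 1.820×10^6)/2 = 1.0075×10^6 km.
At r₁ the circular-orbit speed is v₁ = √(μ/r₁) = 25.431 km/s.
Transfer-orbit speed at r₁ (v² = μ(2/r − 1/a)): v_p = √[μ(2/r₁ − 1/a_t)] = 34.180 km/s.
First burn Δv₁ = |v_p − v₁| = 8.749 km/s.
At r₂, v₂ = √(μ/r₂) = 8.324 km/s.
Transfer-orbit speed at r₂: v_a = √[μ(2/r₂ − 1/a_t)] = 3.662 km/s.
Second burn Δv₂ = |v₂ − v_a| = 4.662 km/s.
Δv = Δv₁ + Δv₂ = 8.749 + 4.662 = 13.41 km/s.

Δv = 13.4 km/s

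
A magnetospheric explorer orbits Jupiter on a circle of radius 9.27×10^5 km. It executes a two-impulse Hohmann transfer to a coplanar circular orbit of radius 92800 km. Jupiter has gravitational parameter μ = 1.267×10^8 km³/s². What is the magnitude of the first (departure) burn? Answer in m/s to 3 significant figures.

Transfer-ellipse semi-major axis a_t = (r₁ + r₂)/2 = (9.270×10^5 + 92800)/2 = 5.099×10^5 km.
Circular speed at r = 9.270×10^5 km: v_c = √(μ/r) = 11.69 km/s.
Vis-viva on the transfer ellipse at r = 9.270×10^5 km gives v_t = √[μ(2/r − 1/a_t)] = 4.987 km/s.
Δv₁ = |v_t − v_c| = |4.987 − 11.69| = 6.703 km/s.

Δv₁ = 6700 m/s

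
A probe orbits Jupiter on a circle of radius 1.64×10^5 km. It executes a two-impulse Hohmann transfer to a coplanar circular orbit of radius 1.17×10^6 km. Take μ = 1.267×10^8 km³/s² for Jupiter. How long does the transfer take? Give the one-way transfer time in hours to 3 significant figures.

t = 42.2 hours

Semi-major axis of the transfer orbit: a_t = (1.640×10^5 + 1.170×10^6)/2 = 6.670×10^5 km.
Half the transfer-orbit period gives t = π√(a_t³/μ) = 1.520×10^5 s.
Converting: 1.520×10^5 s ÷ 3600 s/hour = 42.2 hours.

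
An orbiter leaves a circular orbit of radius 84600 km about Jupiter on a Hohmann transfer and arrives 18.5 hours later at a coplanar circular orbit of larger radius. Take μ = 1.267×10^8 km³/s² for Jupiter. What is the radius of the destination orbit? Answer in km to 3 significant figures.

Transfer time t = 18.5 hours = 66600 s, and t = π√(a_t³/μ).
So a_t = (μ t²/π²)^(1/3) = (1.267×10^8 × (66600)² / π²)^(1/3) = 3.8472×10^5 km.
Since a_t = (r₁ + r₂)/2, r₂ = 2a_t − r₁ = 2×3.8472×10^5 − 84600 = 6.8484×10^5 km.

r₂ = 6.85×10^5 km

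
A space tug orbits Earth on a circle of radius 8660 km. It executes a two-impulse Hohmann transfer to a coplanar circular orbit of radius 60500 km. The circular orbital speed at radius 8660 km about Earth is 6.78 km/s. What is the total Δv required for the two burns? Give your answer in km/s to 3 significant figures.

Δv = 3.47 km/s

From the circular-orbit relation v² = μ/r at r = 8660 km: μ = v²r = (6.78)² × 8660 = 3.98086×10^5 km³/s².
The Hohmann ellipse has a_t = (r₁ + r₂)/2 = 34580 km.
At r₁ the circular-orbit speed is v₁ = √(μ/r₁) = 6.780 km/s.
Transfer-orbit speed at r₁ (vis-viva): v_p = √[μ(2/r₁ − 1/a_t)] = 8.968 km/s.
First burn Δv₁ = |v_p − v₁| = 2.188 km/s.
Circular speed at r₂: v₂ = √(μ/r₂) = 2.565 km/s.
Transfer-orbit speed at r₂: v_a = √[μ(2/r₂ − 1/a_t)] = 1.284 km/s.
Second burn Δv₂ = |v₂ − v_a| = 1.281 km/s.
Total Δv = Δv₁ + Δv₂ = 3.469 km/s.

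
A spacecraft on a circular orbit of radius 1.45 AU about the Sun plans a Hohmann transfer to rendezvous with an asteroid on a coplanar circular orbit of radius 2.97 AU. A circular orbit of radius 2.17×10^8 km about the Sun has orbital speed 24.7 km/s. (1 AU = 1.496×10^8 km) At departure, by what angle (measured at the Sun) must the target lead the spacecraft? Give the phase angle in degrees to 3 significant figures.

φ = 64.5°

From the circular-orbit relation v² = μ/r at r = 2.17×10^8 km: μ = v²r = (24.7)² × 2.17×10^8 = 1.32390×10^11 km³/s².
In km: r₁ = 1.45 × 1.496×10^8 = 2.1692×10^8 km; r₂ = 2.97 × 1.496×10^8 = 4.44312×10^8 km.
The Hohmann ellipse has a_t = (r₁ + r₂)/2 = 3.30616×10^8 km.
Transfer time t = π√(a_t³/μ) = 5.1905×10^7 s.
The target's mean motion on its circular orbit is ω₂ = √(μ/r₂³) = 3.8850×10^-8 rad/s.
Angle swept by the target during transfer: ω₂·t = 2.0165 rad = 115.5°.
Arrival is 180° from departure on the ellipse, so φ = 180° − 115.5° = 64.5°.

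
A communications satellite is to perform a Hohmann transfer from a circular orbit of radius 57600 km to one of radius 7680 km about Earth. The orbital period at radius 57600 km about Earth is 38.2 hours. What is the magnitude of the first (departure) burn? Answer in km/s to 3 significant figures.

From Kepler's third law T² = 4π²r³/μ at r = 57600 km, T = 38.2 hours = 38.2 × 3600 s = 1.3752×10^5 s: μ = 4π²r³/T² = 3.98929×10^5 km³/s².
Semi-major axis of the transfer orbit: a_t = (57600 + 7680)/2 = 32640 km.
Circular speed at r = 57600 km: v_c = √(μ/r) = 2.632 km/s.
Transfer-orbit speed at the same r (vis-viva, a = a_t): v_t = √[μ(2/r − 1/a_t)] = 1.277 km/s.
Δv₁ = |v_t − v_c| = |1.277 − 2.632| = 1.355 km/s.

Δv₁ = 1.36 km/s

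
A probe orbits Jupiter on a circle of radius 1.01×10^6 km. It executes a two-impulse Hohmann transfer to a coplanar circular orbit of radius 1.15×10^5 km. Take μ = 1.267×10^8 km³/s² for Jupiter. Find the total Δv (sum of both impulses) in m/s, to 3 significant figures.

Transfer-ellipse semi-major axis a_t = (r₁ + r₂)/2 = (1.010×10^6 + 1.150×10^5)/2 = 5.625×10^5 km.
At r₁ the circular-orbit speed is v₁ = √(μ/r₁) = 11.20 km/s.
Transfer-orbit speed at r₁ (vis-viva equation): v_a = √[μ(2/r₁ − 1/a_t)] = 5.064 km/s.
First burn Δv₁ = |v_a − v₁| = 6.136 km/s.
Circular speed at r₂: v₂ = √(μ/r₂) = 33.1925 km/s.
Transfer-orbit speed at r₂: v_p = √[μ(2/r₂ − 1/a_t)] = 44.4773 km/s.
Second burn Δv₂ = |v₂ − v_p| = 11.28 km/s.
Total Δv = Δv₁ + Δv₂ = 17.42 km/s.

Δv = 17400 m/s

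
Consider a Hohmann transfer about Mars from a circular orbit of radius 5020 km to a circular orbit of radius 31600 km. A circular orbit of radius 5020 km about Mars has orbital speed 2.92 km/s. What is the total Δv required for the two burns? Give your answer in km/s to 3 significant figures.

Δv = 1.47 km/s

From the circular-orbit relation v² = μ/r at r = 5020 km: μ = v²r = (2.92)² × 5020 = 42802.5 km³/s².
The Hohmann ellipse has a_t = (r₁ + r₂)/2 = 18310 km.
Circular speed at r₁: v₁ = √(μ/r₁) = √(42802.5/5020) = 2.920 km/s.
Transfer-orbit speed at r₁ (vis-viva): v_p = √[μ(2/r₁ − 1/a_t)] = 3.836 km/s.
First burn Δv₁ = |v_p − v₁| = 0.9160 km/s.
At r₂, v₂ = √(μ/r₂) = 1.1638 km/s.
Transfer-orbit speed at r₂: v_a = √[μ(2/r₂ − 1/a_t)] = 0.60939 km/s.
Second burn Δv₂ = |v₂ − v_a| = 0.5544 km/s.
Δv = Δv₁ + Δv₂ = 0.9160 + 0.5544 = 1.470 km/s.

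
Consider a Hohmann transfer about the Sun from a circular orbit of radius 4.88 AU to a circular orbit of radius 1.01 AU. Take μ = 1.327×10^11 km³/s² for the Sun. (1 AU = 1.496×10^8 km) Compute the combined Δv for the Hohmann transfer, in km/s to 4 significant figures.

Δv = 14.10 km/s

In km: r₁ = 4.88 × 1.496×10^8 = 7.30048×10^8 km; r₂ = 1.01 × 1.496×10^8 = 1.51096×10^8 km.
The Hohmann ellipse has a_t = (r₁ + r₂)/2 = 4.40572×10^8 km.
At r₁ the circular-orbit speed is v₁ = √(μ/r₁) = 13.4822 km/s.
On the transfer ellipse at r₁, vis-viva gives v_a = √[μ(2/r₁ − 1/a_t)] = 7.89547 km/s.
First burn Δv₁ = |v_a − v₁| = 5.587 km/s.
At r₂, v₂ = √(μ/r₂) = 29.635 km/s.
Transfer-orbit speed at r₂: v_p = √[μ(2/r₂ − 1/a_t)] = 38.148 km/s.
Second burn Δv₂ = |v₂ − v_p| = 8.513 km/s.
Total Δv = Δv₁ + Δv₂ = 14.10 km/s.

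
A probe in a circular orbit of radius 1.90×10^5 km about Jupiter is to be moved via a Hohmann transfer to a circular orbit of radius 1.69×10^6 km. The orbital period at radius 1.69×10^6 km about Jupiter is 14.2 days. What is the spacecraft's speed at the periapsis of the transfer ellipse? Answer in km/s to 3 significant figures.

From Kepler's third law T² = 4π²r³/μ at r = 1.69×10^6 km, T = 14.2 days = 14.2 × 86400 s = 1.22688×10^6 s: μ = 4π²r³/T² = 1.26595×10^8 km³/s².
The Hohmann ellipse has a_t = (r₁ + r₂)/2 = 9.400×10^5 km.
The periapsis of the transfer ellipse is at r = 1.900×10^5 km.
From the vis-viva equation, v = √[μ(2/r − 1/a_t)] = 34.61 km/s.

v = 34.6 km/s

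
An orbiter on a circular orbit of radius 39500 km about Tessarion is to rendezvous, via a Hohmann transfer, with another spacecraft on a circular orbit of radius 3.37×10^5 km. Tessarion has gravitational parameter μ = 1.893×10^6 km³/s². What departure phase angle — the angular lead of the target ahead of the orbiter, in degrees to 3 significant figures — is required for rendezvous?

φ = 105°

The Hohmann ellipse has a_t = (r₁ + r₂)/2 = 1.8825×10^5 km.
The half-period of the transfer ellipse is t = π√(a_t³/μ) = 1.8650×10^5 s.
The target's mean motion on its circular orbit is ω₂ = √(μ/r₂³) = 7.0328×10^-6 rad/s.
Angle swept by the target during transfer: ω₂·t = 1.3116 rad = 75.15°.
Arrival is 180° from departure on the ellipse, so φ = 180° − 75.15° = 105°.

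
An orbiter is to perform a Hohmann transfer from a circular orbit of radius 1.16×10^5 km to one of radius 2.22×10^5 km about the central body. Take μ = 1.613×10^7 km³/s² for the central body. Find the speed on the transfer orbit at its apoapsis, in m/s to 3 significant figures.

v = 7060 m/s

Transfer-ellipse semi-major axis a_t = (r₁ + r₂)/2 = (1.160×10^5 + 2.220×10^5)/2 = 1.690×10^5 km.
At apoapsis, r = 2.220×10^5 km.
From the vis-viva equation, v = √[μ(2/r − 1/a_t)] = 7.062 km/s.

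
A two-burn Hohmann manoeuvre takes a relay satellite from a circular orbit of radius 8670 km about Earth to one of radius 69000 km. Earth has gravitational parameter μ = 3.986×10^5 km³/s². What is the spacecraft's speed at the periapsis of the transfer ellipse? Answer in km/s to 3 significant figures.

v = 9.04 km/s

Semi-major axis of the transfer orbit: a_t = (8670 + 69000)/2 = 38835 km.
At periapsis, r = 8670 km.
Applying v² = μ(2/r − 1/a_t): v = 9.038 km/s.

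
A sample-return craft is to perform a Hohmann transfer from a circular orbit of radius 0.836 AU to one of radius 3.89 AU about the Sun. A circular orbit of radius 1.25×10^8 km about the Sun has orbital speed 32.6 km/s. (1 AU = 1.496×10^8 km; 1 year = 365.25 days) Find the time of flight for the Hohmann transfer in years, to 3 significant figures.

t = 1.82 years

From the circular-orbit relation v² = μ/r at r = 1.25×10^8 km: μ = v²r = (32.6)² × 1.25×10^8 = 1.32845×10^11 km³/s².
In km: r₁ = 0.836 × 1.496×10^8 = 1.250656×10^8 km; r₂ = 3.89 × 1.496×10^8 = 5.81944×10^8 km.
The Hohmann ellipse has a_t = (r₁ + r₂)/2 = 3.535048×10^8 km.
Half the transfer-orbit period gives t = π√(a_t³/μ) = 5.729×10^7 s.
Converting: 5.729×10^7 s ÷ 3.15576×10^7 s/year (365.25 × 86400) = 1.82 years.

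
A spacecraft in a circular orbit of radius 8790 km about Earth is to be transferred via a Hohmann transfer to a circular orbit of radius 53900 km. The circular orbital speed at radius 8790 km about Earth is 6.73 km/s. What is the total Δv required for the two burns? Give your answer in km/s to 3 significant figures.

From the circular-orbit relation v² = μ/r at r = 8790 km: μ = v²r = (6.73)² × 8790 = 3.98125×10^5 km³/s².
Transfer-ellipse semi-major axis a_t = (r₁ + r₂)/2 = (8790 + 53900)/2 = 31345 km.
Circular speed at r₁: v₁ = √(μ/r₁) = √(3.98125×10^5/8790) = 6.730 km/s.
On the transfer ellipse at r₁, vis-viva equation gives v_p = √[μ(2/r₁ − 1/a_t)] = 8.825 km/s.
First burn Δv₁ = |v_p − v₁| = 2.095 km/s.
At r₂, v₂ = √(μ/r₂) = 2.718 km/s.
Transfer-orbit speed at r₂: v_a = √[μ(2/r₂ − 1/a_t)] = 1.439 km/s.
Second burn Δv₂ = |v₂ − v_a| = 1.279 km/s.
Δv = Δv₁ + Δv₂ = 2.095 + 1.279 = 3.374 km/s.

Δv = 3.37 km/s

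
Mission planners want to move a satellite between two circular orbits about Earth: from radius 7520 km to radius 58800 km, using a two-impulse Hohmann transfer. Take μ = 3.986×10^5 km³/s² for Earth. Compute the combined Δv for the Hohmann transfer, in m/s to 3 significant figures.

Δv = 3780 m/s

Transfer-ellipse semi-major axis a_t = (r₁ + r₂)/2 = (7520 + 58800)/2 = 33160 km.
Circular speed at r₁: v₁ = √(μ/r₁) = √(3.986×10^5/7520) = 7.2805 km/s.
Transfer-orbit speed at r₁ (vis-viva equation): v_p = √[μ(2/r₁ − 1/a_t)] = 9.6949 km/s.
First burn Δv₁ = |v_p − v₁| = 2.414 km/s.
Circular speed at r₂: v₂ = √(μ/r₂) = 2.604 km/s.
Transfer-orbit speed at r₂: v_a = √[μ(2/r₂ − 1/a_t)] = 1.240 km/s.
Second burn Δv₂ = |v₂ − v_a| = 1.364 km/s.
Δv = Δv₁ + Δv₂ = 2.414 + 1.364 = 3.778 km/s.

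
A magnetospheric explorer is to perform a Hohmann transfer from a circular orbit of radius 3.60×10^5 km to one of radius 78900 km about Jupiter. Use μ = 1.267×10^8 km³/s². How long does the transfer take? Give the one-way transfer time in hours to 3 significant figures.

t = 7.97 hours

The Hohmann ellipse has a_t = (r₁ + r₂)/2 = 2.1945×10^5 km.
By Kepler's third law the transfer-orbit period is T = 2π√(a_t³/μ), so t = T/2 = 28690 s.
Converting: 28690 s ÷ 3600 s/hour = 7.97 hours.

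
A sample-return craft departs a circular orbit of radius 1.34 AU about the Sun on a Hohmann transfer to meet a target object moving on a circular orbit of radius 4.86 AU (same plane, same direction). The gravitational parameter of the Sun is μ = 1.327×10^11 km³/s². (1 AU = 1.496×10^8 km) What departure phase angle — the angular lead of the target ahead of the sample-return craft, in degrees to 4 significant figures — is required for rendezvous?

In km: r₁ = 1.34 × 1.496×10^8 = 2.00464×10^8 km; r₂ = 4.86 × 1.496×10^8 = 7.27056×10^8 km.
Semi-major axis of the transfer orbit: a_t = (2.00464×10^8 + 7.27056×10^8)/2 = 4.6376×10^8 km.
Transfer time t = π√(a_t³/μ) = 8.61300×10^7 s.
The target's mean motion on its circular orbit is ω₂ = √(μ/r₂³) = 1.85816×10^-8 rad/s.
Angle swept by the target during transfer: ω₂·t = 1.6004 rad = 91.70°.
The sample-return craft traverses 180° on the transfer ellipse, so the target must lead by 180° − 91.70° = 88.30°.

φ = 88.30°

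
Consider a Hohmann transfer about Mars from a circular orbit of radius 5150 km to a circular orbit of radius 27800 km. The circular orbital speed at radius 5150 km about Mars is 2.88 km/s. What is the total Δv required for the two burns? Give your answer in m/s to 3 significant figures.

From the circular-orbit relation v² = μ/r at r = 5150 km: μ = v²r = (2.88)² × 5150 = 42716.2 km³/s².
Transfer-ellipse semi-major axis a_t = (r₁ + r₂)/2 = (5150 + 27800)/2 = 16475 km.
Circular speed at r₁: v₁ = √(μ/r₁) = √(42716.2/5150) = 2.8800 km/s.
Transfer-orbit speed at r₁ (vis-viva equation): v_p = √[μ(2/r₁ − 1/a_t)] = 3.7411 km/s.
First burn Δv₁ = |v_p − v₁| = 0.8611 km/s.
Circular speed at r₂: v₂ = √(μ/r₂) = 1.23958 km/s.
Transfer-orbit speed at r₂: v_a = √[μ(2/r₂ − 1/a_t)] = 0.693050 km/s.
Second burn Δv₂ = |v₂ − v_a| = 0.5465 km/s.
Δv = Δv₁ + Δv₂ = 0.8611 + 0.5465 = 1.408 km/s.

Δv = 1410 m/s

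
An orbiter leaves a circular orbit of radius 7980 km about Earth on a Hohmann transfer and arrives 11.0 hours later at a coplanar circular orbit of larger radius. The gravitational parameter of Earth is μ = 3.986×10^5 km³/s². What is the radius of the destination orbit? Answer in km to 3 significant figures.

r₂ = 71700 km

Transfer time t = 11.0 hours = 39600 s, and t = π√(a_t³/μ).
So a_t = (μ t²/π²)^(1/3) = (3.986×10^5 × (39600)² / π²)^(1/3) = 39860 km.
Since a_t = (r₁ + r₂)/2, r₂ = 2a_t − r₁ = 2×39860 − 7980 = 71740 km.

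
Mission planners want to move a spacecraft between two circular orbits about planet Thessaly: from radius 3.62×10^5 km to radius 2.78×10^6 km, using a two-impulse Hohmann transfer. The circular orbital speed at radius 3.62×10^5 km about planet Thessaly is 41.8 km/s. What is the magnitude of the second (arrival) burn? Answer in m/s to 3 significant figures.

From the circular-orbit relation v² = μ/r at r = 3.62×10^5 km: μ = v²r = (41.8)² × 3.62×10^5 = 6.32501×10^8 km³/s².
Semi-major axis of the transfer orbit: a_t = (3.620×10^5 + 2.780×10^6)/2 = 1.571×10^6 km.
On the circular orbit at r = 2.780×10^6 km, v_c = √(μ/r) = 15.084 km/s.
Vis-viva on the transfer ellipse at r = 2.780×10^6 km gives v_t = √[μ(2/r − 1/a_t)] = 7.2406 km/s.
Δv₂ = |v_t − v_c| = |7.2406 − 15.084| = 7.843 km/s.

Δv₂ = 7840 m/s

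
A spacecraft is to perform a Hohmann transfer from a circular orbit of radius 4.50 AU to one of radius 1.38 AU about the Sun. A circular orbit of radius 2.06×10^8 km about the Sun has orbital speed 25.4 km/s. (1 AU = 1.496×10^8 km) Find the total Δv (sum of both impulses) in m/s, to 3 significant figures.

Δv = 10400 m/s

From the circular-orbit relation v² = μ/r at r = 2.06×10^8 km: μ = v²r = (25.4)² × 2.06×10^8 = 1.32903×10^11 km³/s².
In km: r₁ = 4.50 × 1.496×10^8 = 6.732×10^8 km; r₂ = 1.38 × 1.496×10^8 = 2.06448×10^8 km.
Semi-major axis of the transfer orbit: a_t = (6.732×10^8 + 2.06448×10^8)/2 = 4.39824×10^8 km.
At r₁ the circular-orbit speed is v₁ = √(μ/r₁) = 14.05 km/s.
On the transfer ellipse at r₁, vis-viva gives v_a = √[μ(2/r₁ − 1/a_t)] = 9.626 km/s.
First burn Δv₁ = |v_a − v₁| = 4.424 km/s.
Circular speed at r₂: v₂ = √(μ/r₂) = 25.372 km/s.
Transfer-orbit speed at r₂: v_p = √[μ(2/r₂ − 1/a_t)] = 31.390 km/s.
Second burn Δv₂ = |v₂ − v_p| = 6.018 km/s.
Δv = Δv₁ + Δv₂ = 4.424 + 6.018 = 10.44 km/s.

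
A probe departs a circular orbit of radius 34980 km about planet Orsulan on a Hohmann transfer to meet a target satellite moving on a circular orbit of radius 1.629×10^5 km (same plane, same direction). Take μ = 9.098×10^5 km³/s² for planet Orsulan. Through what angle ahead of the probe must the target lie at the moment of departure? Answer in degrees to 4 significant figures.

φ = 94.80°

Semi-major axis of the transfer orbit: a_t = (34980 + 1.629×10^5)/2 = 98940 km.
The half-period of the transfer ellipse is t = π√(a_t³/μ) = 1.025×10^5 s.
Target angular speed ω₂ = √(μ/r₂³) = 1.451×10^-5 rad/s.
Angle swept by the target during transfer: ω₂·t = 1.487 rad = 85.20°.
Arrival is 180° from departure on the ellipse, so φ = 180° − 85.20° = 94.80°.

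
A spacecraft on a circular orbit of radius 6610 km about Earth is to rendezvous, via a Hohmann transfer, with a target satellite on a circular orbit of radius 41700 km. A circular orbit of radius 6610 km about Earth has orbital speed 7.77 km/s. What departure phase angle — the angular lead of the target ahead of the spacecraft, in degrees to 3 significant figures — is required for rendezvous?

From the circular-orbit relation v² = μ/r at r = 6610 km: μ = v²r = (7.77)² × 6610 = 3.99065×10^5 km³/s².
The Hohmann ellipse has a_t = (r₁ + r₂)/2 = 24155 km.
Transfer time t = π√(a_t³/μ) = 18669.8 s.
The target's mean motion on its circular orbit is ω₂ = √(μ/r₂³) = 7.41853×10^-5 rad/s.
Angle swept by the target during transfer: ω₂·t = 1.38502 rad = 79.36°.
The spacecraft traverses 180° on the transfer ellipse, so the target must lead by 180° − 79.36° = 101°.

φ = 101°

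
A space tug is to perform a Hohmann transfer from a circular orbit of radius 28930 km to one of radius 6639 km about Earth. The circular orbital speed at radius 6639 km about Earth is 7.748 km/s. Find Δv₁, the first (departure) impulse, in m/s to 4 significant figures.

Δv₁ = 1444 m/s

From the circular-orbit relation v² = μ/r at r = 6639 km: μ = v²r = (7.748)² × 6639 = 3.98549×10^5 km³/s².
The Hohmann ellipse has a_t = (r₁ + r₂)/2 = 17784.5 km.
On the circular orbit at r = 28930 km, v_c = √(μ/r) = 3.712 km/s.
Transfer-orbit speed at the same r (vis-viva, a = a_t): v_t = √[μ(2/r − 1/a_t)] = 2.268 km/s.
Δv₁ = |v_t − v_c| = |2.268 − 3.712| = 1.444 km/s.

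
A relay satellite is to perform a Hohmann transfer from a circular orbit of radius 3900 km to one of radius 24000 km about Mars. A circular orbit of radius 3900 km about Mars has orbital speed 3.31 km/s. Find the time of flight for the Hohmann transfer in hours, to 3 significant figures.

From the circular-orbit relation v² = μ/r at r = 3900 km: μ = v²r = (3.31)² × 3900 = 42728.8 km³/s².
The Hohmann ellipse has a_t = (r₁ + r₂)/2 = 13950 km.
Transfer time t = π√(a_t³/μ) = π√((13950)³ / 42728.8) = 25040 s.
Converting: 25040 s ÷ 3600 s/hour = 6.96 hours.

t = 6.96 hours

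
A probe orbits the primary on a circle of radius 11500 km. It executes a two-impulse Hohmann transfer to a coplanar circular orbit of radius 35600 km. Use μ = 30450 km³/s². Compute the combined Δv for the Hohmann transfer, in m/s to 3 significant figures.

The Hohmann ellipse has a_t = (r₁ + r₂)/2 = 23550 km.
At r₁ the circular-orbit speed is v₁ = √(μ/r₁) = 1.62721 km/s.
Transfer-orbit speed at r₁ (v² = μ(2/r − 1/a)): v_p = √[μ(2/r₁ − 1/a_t)] = 2.00066 km/s.
First burn Δv₁ = |v_p − v₁| = 0.37345 km/s.
Circular speed at r₂: v₂ = √(μ/r₂) = 0.92484 km/s.
Transfer-orbit speed at r₂: v_a = √[μ(2/r₂ − 1/a_t)] = 0.64628 km/s.
Second burn Δv₂ = |v₂ − v_a| = 0.27856 km/s.
Total Δv = Δv₁ + Δv₂ = 0.6520 km/s.

Δv = 652 m/s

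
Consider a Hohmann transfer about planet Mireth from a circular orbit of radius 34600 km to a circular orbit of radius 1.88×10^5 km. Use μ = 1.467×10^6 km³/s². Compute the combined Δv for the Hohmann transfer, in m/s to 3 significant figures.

Δv = 3190 m/s

Semi-major axis of the transfer orbit: a_t = (34600 + 1.880×10^5)/2 = 1.113×10^5 km.
At r₁ the circular-orbit speed is v₁ = √(μ/r₁) = 6.5114 km/s.
On the transfer ellipse at r₁, vis-viva gives v_p = √[μ(2/r₁ − 1/a_t)] = 8.4627 km/s.
First burn Δv₁ = |v_p − v₁| = 1.951 km/s.
Circular speed at r₂: v₂ = √(μ/r₂) = 2.793 km/s.
Transfer-orbit speed at r₂: v_a = √[μ(2/r₂ − 1/a_t)] = 1.557 km/s.
Second burn Δv₂ = |v₂ − v_a| = 1.236 km/s.
Total Δv = Δv₁ + Δv₂ = 3.187 km/s.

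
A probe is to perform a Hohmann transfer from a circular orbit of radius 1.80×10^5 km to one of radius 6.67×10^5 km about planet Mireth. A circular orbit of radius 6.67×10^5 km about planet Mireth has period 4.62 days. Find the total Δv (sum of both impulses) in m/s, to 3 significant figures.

From Kepler's third law T² = 4π²r³/μ at r = 6.67×10^5 km, T = 4.62 days = 4.62 × 86400 s = 3.99168×10^5 s: μ = 4π²r³/T² = 7.35234×10^7 km³/s².
Transfer-ellipse semi-major axis a_t = (r₁ + r₂)/2 = (1.800×10^5 + 6.670×10^5)/2 = 4.235×10^5 km.
At r₁ the circular-orbit speed is v₁ = √(μ/r₁) = 20.210481 km/s.
On the transfer ellipse at r₁, v² = μ(2/r − 1/a) gives v_p = √[μ(2/r₁ − 1/a_t)] = 25.363715 km/s.
First burn Δv₁ = |v_p − v₁| = 5.153234 km/s.
Circular speed at r₂: v₂ = √(μ/r₂) = 10.49905 km/s.
Transfer-orbit speed at r₂: v_a = √[μ(2/r₂ − 1/a_t)] = 6.844781 km/s.
Second burn Δv₂ = |v₂ − v_a| = 3.654269 km/s.
Total Δv = Δv₁ + Δv₂ = 8.808 km/s.

Δv = 8810 m/s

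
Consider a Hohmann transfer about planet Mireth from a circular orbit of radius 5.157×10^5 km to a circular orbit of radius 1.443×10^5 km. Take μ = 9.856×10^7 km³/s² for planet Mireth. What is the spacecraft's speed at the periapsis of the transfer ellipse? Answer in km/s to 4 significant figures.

v = 32.67 km/s

Transfer-ellipse semi-major axis a_t = (r₁ + r₂)/2 = (5.157×10^5 + 1.443×10^5)/2 = 3.300×10^5 km.
The periapsis of the transfer ellipse is at r = 1.443×10^5 km.
Applying v² = μ(2/r − 1/a_t): v = 32.67 km/s.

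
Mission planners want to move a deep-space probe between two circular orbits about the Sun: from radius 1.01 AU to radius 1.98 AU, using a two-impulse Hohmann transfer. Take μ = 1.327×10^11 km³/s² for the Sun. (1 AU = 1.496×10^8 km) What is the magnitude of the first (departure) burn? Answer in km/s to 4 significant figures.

Δv₁ = 4.470 km/s

In km: r₁ = 1.01 × 1.496×10^8 = 1.51096×10^8 km; r₂ = 1.98 × 1.496×10^8 = 2.96208×10^8 km.
Transfer-ellipse semi-major axis a_t = (r₁ + r₂)/2 = (1.51096×10^8 + 2.96208×10^8)/2 = 2.23652×10^8 km.
On the circular orbit at r = 1.51096×10^8 km, v_c = √(μ/r) = 29.64 km/s.
Transfer-orbit speed at the same r (vis-viva, a = a_t): v_t = √[μ(2/r − 1/a_t)] = 34.11 km/s.
Δv₁ = |v_t − v_c| = |34.11 − 29.64| = 4.470 km/s.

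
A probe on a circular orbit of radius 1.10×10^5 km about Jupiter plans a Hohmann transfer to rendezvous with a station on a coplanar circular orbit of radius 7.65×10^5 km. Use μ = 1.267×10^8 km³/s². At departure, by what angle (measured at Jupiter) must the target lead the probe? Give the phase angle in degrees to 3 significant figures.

φ = 102°

Semi-major axis of the transfer orbit: a_t = (1.100×10^5 + 7.650×10^5)/2 = 4.375×10^5 km.
Transfer time t = π√(a_t³/μ) = 80766 s.
The target's mean motion on its circular orbit is ω₂ = √(μ/r₂³) = 1.6823×10^-5 rad/s.
Angle swept by the target during transfer: ω₂·t = 1.3587 rad = 77.85°.
The probe traverses 180° on the transfer ellipse, so the target must lead by 180° − 77.85° = 102°.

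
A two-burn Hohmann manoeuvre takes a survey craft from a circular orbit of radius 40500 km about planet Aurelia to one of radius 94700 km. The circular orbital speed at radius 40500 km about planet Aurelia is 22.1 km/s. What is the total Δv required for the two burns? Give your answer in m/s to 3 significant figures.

From the circular-orbit relation v² = μ/r at r = 40500 km: μ = v²r = (22.1)² × 40500 = 1.97806×10^7 km³/s².
Semi-major axis of the transfer orbit: a_t = (40500 + 94700)/2 = 67600 km.
At r₁ the circular-orbit speed is v₁ = √(μ/r₁) = 22.100 km/s.
Transfer-orbit speed at r₁ (vis-viva): v_p = √[μ(2/r₁ − 1/a_t)] = 26.157 km/s.
First burn Δv₁ = |v_p − v₁| = 4.057 km/s.
Circular speed at r₂: v₂ = √(μ/r₂) = 14.453 km/s.
Transfer-orbit speed at r₂: v_a = √[μ(2/r₂ − 1/a_t)] = 11.187 km/s.
Second burn Δv₂ = |v₂ − v_a| = 3.266 km/s.
Δv = Δv₁ + Δv₂ = 4.057 + 3.266 = 7.323 km/s.

Δv = 7320 m/s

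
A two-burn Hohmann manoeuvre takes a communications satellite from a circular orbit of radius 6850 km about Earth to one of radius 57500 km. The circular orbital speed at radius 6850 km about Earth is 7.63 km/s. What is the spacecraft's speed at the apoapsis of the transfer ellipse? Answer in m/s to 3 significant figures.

From the circular-orbit relation v² = μ/r at r = 6850 km: μ = v²r = (7.63)² × 6850 = 3.98786×10^5 km³/s².
The Hohmann ellipse has a_t = (r₁ + r₂)/2 = 32175 km.
The apoapsis of the transfer ellipse is at r = 57500 km.
Applying v² = μ(2/r − 1/a_t): v = 1.215 km/s.

v = 1220 m/s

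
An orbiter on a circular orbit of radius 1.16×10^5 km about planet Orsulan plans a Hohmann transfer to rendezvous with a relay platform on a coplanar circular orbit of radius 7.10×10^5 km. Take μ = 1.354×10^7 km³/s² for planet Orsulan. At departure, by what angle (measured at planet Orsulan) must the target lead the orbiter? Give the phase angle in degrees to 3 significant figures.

φ = 100°

Semi-major axis of the transfer orbit: a_t = (1.160×10^5 + 7.100×10^5)/2 = 4.130×10^5 km.
Transfer time t = π√(a_t³/μ) = 2.266×10^5 s.
The target's mean motion on its circular orbit is ω₂ = √(μ/r₂³) = 6.151×10^-6 rad/s.
Angle swept by the target during transfer: ω₂·t = 1.3938 rad = 79.86°.
Arrival is 180° from departure on the ellipse, so φ = 180° − 79.86° = 100°.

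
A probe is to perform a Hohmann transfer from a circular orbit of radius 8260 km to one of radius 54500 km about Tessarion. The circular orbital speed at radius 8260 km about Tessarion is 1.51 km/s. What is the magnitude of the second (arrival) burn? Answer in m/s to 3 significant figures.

Δv₂ = 286 m/s

From the circular-orbit relation v² = μ/r at r = 8260 km: μ = v²r = (1.51)² × 8260 = 18833.6 km³/s².
The Hohmann ellipse has a_t = (r₁ + r₂)/2 = 31380 km.
On the circular orbit at r = 54500 km, v_c = √(μ/r) = 0.5879 km/s.
Vis-viva on the transfer ellipse at r = 54500 km gives v_t = √[μ(2/r − 1/a_t)] = 0.3016 km/s.
Δv₂ = |v_t − v_c| = |0.3016 − 0.5879| = 0.2863 km/s.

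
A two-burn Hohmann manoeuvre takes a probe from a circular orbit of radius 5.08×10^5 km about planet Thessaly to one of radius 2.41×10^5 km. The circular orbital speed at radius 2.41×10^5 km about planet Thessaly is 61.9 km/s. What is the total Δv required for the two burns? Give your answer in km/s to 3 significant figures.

From the circular-orbit relation v² = μ/r at r = 2.41×10^5 km: μ = v²r = (61.9)² × 2.41×10^5 = 9.23418×10^8 km³/s².
The Hohmann ellipse has a_t = (r₁ + r₂)/2 = 3.745×10^5 km.
Circular speed at r₁: v₁ = √(μ/r₁) = √(9.23418×10^8/5.080×10^5) = 42.6351 km/s.
On the transfer ellipse at r₁, vis-viva equation gives v_a = √[μ(2/r₁ − 1/a_t)] = 34.2019 km/s.
First burn Δv₁ = |v_a − v₁| = 8.4332 km/s.
Circular speed at r₂: v₂ = √(μ/r₂) = 61.900 km/s.
Transfer-orbit speed at r₂: v_p = √[μ(2/r₂ − 1/a_t)] = 72.094 km/s.
Second burn Δv₂ = |v₂ − v_p| = 10.194 km/s.
Total Δv = Δv₁ + Δv₂ = 18.63 km/s.

Δv = 18.6 km/s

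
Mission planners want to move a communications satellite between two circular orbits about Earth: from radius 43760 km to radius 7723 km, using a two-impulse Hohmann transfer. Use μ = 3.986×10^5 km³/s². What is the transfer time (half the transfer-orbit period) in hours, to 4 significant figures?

The Hohmann ellipse has a_t = (r₁ + r₂)/2 = 25741.5 km.
Half the transfer-orbit period gives t = π√(a_t³/μ) = 20551 s.
Converting: 20551 s ÷ 3600 s/hour = 5.709 hours.

t = 5.709 hours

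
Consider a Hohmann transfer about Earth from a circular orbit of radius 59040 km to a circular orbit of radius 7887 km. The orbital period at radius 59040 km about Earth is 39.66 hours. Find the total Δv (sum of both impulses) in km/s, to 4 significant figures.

From Kepler's third law T² = 4π²r³/μ at r = 59040 km, T = 39.66 hours = 39.66 × 3600 s = 1.42776×10^5 s: μ = 4π²r³/T² = 3.98555×10^5 km³/s².
The Hohmann ellipse has a_t = (r₁ + r₂)/2 = 33463.5 km.
Circular speed at r₁: v₁ = √(μ/r₁) = √(3.98555×10^5/59040) = 2.5982 km/s.
On the transfer ellipse at r₁, vis-viva gives v_a = √[μ(2/r₁ − 1/a_t)] = 1.2614 km/s.
First burn Δv₁ = |v_a − v₁| = 1.3368 km/s.
At r₂, v₂ = √(μ/r₂) = 7.1087 km/s.
Transfer-orbit speed at r₂: v_p = √[μ(2/r₂ − 1/a_t)] = 9.4423 km/s.
Second burn Δv₂ = |v₂ − v_p| = 2.3336 km/s.
Total Δv = Δv₁ + Δv₂ = 3.670 km/s.

Δv = 3.670 km/s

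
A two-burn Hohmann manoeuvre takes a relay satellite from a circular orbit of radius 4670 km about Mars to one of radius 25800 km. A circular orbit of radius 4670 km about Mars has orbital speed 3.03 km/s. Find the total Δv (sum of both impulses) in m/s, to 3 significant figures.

Δv = 1490 m/s

From the circular-orbit relation v² = μ/r at r = 4670 km: μ = v²r = (3.03)² × 4670 = 42874.8 km³/s².
Transfer-ellipse semi-major axis a_t = (r₁ + r₂)/2 = (4670 + 25800)/2 = 15235 km.
At r₁ the circular-orbit speed is v₁ = √(μ/r₁) = 3.030 km/s.
Transfer-orbit speed at r₁ (v² = μ(2/r − 1/a)): v_p = √[μ(2/r₁ − 1/a_t)] = 3.943 km/s.
First burn Δv₁ = |v_p − v₁| = 0.9130 km/s.
At r₂, v₂ = √(μ/r₂) = 1.2891 km/s.
Transfer-orbit speed at r₂: v_a = √[μ(2/r₂ − 1/a_t)] = 0.71372 km/s.
Second burn Δv₂ = |v₂ − v_a| = 0.5754 km/s.
Total Δv = Δv₁ + Δv₂ = 1.488 km/s.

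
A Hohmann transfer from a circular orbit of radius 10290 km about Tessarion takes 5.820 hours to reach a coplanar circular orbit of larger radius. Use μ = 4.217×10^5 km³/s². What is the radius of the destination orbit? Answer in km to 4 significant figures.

r₂ = 42850 km

Transfer time t = 5.820 hours = 20952 s, and t = π√(a_t³/μ).
So a_t = (μ t²/π²)^(1/3) = (4.217×10^5 × (20952)² / π²)^(1/3) = 26570 km.
Since a_t = (r₁ + r₂)/2, r₂ = 2a_t − r₁ = 2×26570 − 10290 = 42850 km.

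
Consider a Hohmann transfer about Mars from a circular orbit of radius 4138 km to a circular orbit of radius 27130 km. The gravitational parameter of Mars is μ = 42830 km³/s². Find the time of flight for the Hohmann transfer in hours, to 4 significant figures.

Transfer-ellipse semi-major axis a_t = (r₁ + r₂)/2 = (4138 + 27130)/2 = 15634 km.
Transfer time t = π√(a_t³/μ) = π√((15634)³ / 42830) = 29674 s.
Converting: 29674 s ÷ 3600 s/hour = 8.243 hours.

t = 8.243 hours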